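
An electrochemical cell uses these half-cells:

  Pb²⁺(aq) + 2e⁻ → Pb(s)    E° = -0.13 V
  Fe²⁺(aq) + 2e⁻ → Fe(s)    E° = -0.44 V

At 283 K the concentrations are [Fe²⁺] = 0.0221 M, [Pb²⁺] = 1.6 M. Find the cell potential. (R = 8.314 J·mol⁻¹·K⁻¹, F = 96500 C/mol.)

The Pb²⁺/Pb couple has the higher reduction potential and acts as the cathode, so E°_cell = -0.13 − (-0.44) = 0.31 V.
Balancing electrons gives n = 2; the reaction quotient is Q = [Fe²⁺]/[Pb²⁺] = 0.0138.
E = E° − (RT/nF) ln Q = 0.31 − (8.314×283)/(2×96500) × (-4.282) = 0.310 + 0.052 = 0.362 V.

0.362 V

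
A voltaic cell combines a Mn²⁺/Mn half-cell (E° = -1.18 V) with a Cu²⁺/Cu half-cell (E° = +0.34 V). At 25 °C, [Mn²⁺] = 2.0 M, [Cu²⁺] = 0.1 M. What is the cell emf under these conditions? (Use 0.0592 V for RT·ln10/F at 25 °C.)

1.48 V

The Cu²⁺/Cu couple has the higher reduction potential and acts as the cathode, so E°_cell = +0.34 − (-1.18) = 1.52 V.
Balancing electrons gives n = 2; the reaction quotient is Q = [Mn²⁺]/[Cu²⁺] = 20.0.
At 25 °C, E = E° − (0.0592/n) log Q = 1.52 − (0.0592/2)(1.301) = 1.520 − 0.039 = 1.481 V.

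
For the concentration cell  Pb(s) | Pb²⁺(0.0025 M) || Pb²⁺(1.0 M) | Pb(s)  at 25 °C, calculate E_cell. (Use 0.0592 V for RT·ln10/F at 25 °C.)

0.077 V

Both half-cells are Pb²⁺/Pb, so E°_cell = 0. The concentrated side is the cathode; the cell reaction moves Pb²⁺ from high to low concentration with n = 2.
Q = [Pb²⁺]_dilute/[Pb²⁺]_conc = 0.0025/1.0 = 0.00250.
E = 0 − (0.0592/2) log Q = −(0.0592/2)(-2.602) = 0.0770 V.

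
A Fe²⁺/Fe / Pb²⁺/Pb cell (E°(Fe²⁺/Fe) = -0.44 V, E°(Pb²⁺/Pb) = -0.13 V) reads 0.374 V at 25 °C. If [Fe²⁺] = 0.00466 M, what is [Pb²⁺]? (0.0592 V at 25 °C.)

0.68 M

From the Nernst equation, log Q = n(E° − E)/0.0592 = 2(0.31 − 0.374)/0.0592 = -2.162, so Q = 0.00688.
With Q = [Fe²⁺]/[Pb²⁺] and the known concentrations, [Pb²⁺] in the denominator gives [Pb²⁺] = 0.68 M.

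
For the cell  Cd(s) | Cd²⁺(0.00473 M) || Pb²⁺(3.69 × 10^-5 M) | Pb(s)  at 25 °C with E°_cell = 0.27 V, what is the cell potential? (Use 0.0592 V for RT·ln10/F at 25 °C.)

Balancing electrons gives n = 2; the reaction quotient is Q = [Cd²⁺]/[Pb²⁺] = 128.
At 25 °C, E = E° − (0.0592/n) log Q = 0.27 − (0.0592/2)(2.108) = 0.270 − 0.062 = 0.208 V.

0.208 V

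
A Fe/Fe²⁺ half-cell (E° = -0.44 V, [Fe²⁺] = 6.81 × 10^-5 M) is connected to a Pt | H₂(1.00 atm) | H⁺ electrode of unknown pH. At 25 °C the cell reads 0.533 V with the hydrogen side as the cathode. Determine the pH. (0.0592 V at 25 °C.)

pH = 0.51

E°_cell = 0.44 V and n = 2.
log Q = n(E° − E)/0.0592 = 2×(0.44 − 0.533)/0.0592 = -3.142.
With Q = [Fe²⁺]·P(H₂) / [H⁺]^2, solving for [H⁺] gives log[H⁺] = -0.512, so pH = 0.51.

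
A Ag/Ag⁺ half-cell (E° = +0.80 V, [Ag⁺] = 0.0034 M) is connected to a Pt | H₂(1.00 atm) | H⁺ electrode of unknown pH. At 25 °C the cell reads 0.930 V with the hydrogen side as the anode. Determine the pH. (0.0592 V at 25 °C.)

pH = 4.66

E°_cell = 0.80 V and n = 2.
log Q = n(E° − E)/0.0592 = 2×(0.80 − 0.930)/0.0592 = -4.392.
With Q = [H⁺]^2 / ([Ag⁺]^2·P(H₂)), solving for [H⁺] gives log[H⁺] = -4.664, so pH = 4.66.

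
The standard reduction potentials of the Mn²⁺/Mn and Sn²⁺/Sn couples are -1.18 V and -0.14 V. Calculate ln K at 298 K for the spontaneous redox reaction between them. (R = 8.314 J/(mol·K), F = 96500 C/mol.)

E°_cell = -0.14 − (-1.18) = 1.04 V, with n = 2 electrons transferred.
At equilibrium E = 0, so the Nernst equation gives ln K = nFE°/RT = (2)(96500)(1.04)/((8.314)(298)) = 81.01.

ln K = 81.0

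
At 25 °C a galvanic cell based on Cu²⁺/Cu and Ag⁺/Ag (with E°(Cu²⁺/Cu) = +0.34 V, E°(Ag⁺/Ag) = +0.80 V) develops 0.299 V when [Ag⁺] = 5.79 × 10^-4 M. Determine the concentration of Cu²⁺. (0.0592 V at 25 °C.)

0.092 M

From the Nernst equation, log Q = n(E° − E)/0.0592 = 2(0.46 − 0.299)/0.0592 = 5.439, so Q = 2.75 × 10^5.
With Q = [Cu²⁺]/[Ag⁺]^2 and the known concentrations, [Cu²⁺] in the numerator gives [Cu²⁺] = 0.092 M.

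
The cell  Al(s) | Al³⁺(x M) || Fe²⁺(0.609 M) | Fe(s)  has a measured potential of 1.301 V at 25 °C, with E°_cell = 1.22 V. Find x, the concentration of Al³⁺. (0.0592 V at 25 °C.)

3.7 × 10^-5 M

From the Nernst equation, log Q = n(E° − E)/0.0592 = 6(1.22 − 1.301)/0.0592 = -8.209, so Q = 6.17 × 10^-9.
With Q = [Al³⁺]^2/[Fe²⁺]^3 and the known concentrations, [Al³⁺]^2 in the numerator gives [Al³⁺] = 3.7 × 10^-5 M.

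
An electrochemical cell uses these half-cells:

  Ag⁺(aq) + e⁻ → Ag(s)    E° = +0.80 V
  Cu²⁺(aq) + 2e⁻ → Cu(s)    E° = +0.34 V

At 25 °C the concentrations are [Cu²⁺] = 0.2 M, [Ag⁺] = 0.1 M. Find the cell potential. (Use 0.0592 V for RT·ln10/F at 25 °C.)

0.421 V

The Ag⁺/Ag couple has the higher reduction potential and acts as the cathode, so E°_cell = +0.80 − (+0.34) = 0.46 V.
Balancing electrons gives n = 2; the reaction quotient is Q = [Cu²⁺]/[Ag⁺]^2 = 20.0.
At 25 °C, E = E° − (0.0592/n) log Q = 0.46 − (0.0592/2)(1.301) = 0.460 − 0.039 = 0.421 V.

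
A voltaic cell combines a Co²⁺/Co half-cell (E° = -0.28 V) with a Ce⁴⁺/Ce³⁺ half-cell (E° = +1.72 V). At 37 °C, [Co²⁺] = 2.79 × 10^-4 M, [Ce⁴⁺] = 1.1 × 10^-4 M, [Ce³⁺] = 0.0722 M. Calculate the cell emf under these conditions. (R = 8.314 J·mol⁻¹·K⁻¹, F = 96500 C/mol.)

The Ce⁴⁺/Ce³⁺ couple has the higher reduction potential and acts as the cathode, so E°_cell = +1.72 − (-0.28) = 2.00 V.
Balancing electrons gives n = 2; the reaction quotient is Q = [Co²⁺]·[Ce³⁺]^2/[Ce⁴⁺]^2 = 120.
E = E° − (RT/nF) ln Q = 2.00 − (8.314×310)/(2×96500) × (4.789) = 2.000 − 0.064 = 1.936 V.

1.94 V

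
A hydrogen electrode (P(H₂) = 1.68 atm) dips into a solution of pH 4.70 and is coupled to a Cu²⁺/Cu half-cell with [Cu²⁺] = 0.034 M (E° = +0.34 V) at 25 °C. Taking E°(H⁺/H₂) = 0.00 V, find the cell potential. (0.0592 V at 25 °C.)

0.58 V

The Cu²⁺/Cu couple is the cathode, so E°_cell = 0.34 V; n = 2.
[H⁺] = 10^(−4.70) = 2 × 10^-5 M, and Q = [H⁺]^2 / ([Cu²⁺]·P(H₂)) = 6.97 × 10^-9.
E = E° − (0.0592/2) log Q = 0.34 − (0.0592/2)(-8.157) = 0.581 V.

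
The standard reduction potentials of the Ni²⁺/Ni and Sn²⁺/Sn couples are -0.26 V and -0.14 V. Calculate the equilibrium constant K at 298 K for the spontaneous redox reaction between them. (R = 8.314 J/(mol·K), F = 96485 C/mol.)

1.1 × 10^4

E°_cell = -0.14 − (-0.26) = 0.12 V, with n = 2 electrons transferred.
At equilibrium E = 0, so the Nernst equation gives ln K = nFE°/RT = (2)(96485)(0.12)/((8.314)(298)) = 9.35.
K = e^9.35 = 1.1 × 10^4.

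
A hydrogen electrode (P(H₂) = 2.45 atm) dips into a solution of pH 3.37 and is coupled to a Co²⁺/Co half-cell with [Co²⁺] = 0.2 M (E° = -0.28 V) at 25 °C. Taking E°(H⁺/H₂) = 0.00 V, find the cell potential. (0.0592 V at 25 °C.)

0.090 V

The hydrogen couple is the cathode, so E°_cell = 0.28 V; n = 2.
[H⁺] = 10^(−3.37) = 4.3 × 10^-4 M, and Q = [Co²⁺]·P(H₂) / [H⁺]^2 = 2.69 × 10^6.
E = E° − (0.0592/2) log Q = 0.28 − (0.0592/2)(6.430) = 0.090 V.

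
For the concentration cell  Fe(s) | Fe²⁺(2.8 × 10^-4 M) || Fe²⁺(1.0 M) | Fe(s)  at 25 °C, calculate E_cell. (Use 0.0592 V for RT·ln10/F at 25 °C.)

Both half-cells are Fe²⁺/Fe, so E°_cell = 0. The concentrated side is the cathode; the cell reaction moves Fe²⁺ from high to low concentration with n = 2.
Q = [Fe²⁺]_dilute/[Fe²⁺]_conc = 2.8 × 10^-4/1.0 = 2.8 × 10^-4.
E = 0 − (0.0592/2) log Q = −(0.0592/2)(-3.553) = 0.1052 V.

0.11 V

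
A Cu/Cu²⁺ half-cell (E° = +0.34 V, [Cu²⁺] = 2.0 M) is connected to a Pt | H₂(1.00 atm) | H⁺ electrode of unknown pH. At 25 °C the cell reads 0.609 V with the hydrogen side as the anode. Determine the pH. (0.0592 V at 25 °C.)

pH = 4.39

E°_cell = 0.34 V and n = 2.
log Q = n(E° − E)/0.0592 = 2×(0.34 − 0.609)/0.0592 = -9.088.
With Q = [H⁺]^2 / ([Cu²⁺]·P(H₂)), solving for [H⁺] gives log[H⁺] = -4.393, so pH = 4.39.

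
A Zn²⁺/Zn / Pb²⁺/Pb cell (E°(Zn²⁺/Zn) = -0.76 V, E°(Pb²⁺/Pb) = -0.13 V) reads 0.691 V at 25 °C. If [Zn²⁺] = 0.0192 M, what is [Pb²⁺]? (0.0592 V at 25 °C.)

From the Nernst equation, log Q = n(E° − E)/0.0592 = 2(0.63 − 0.691)/0.0592 = -2.061, so Q = 0.00869.
With Q = [Zn²⁺]/[Pb²⁺] and the known concentrations, [Pb²⁺] in the denominator gives [Pb²⁺] = 2.2 M.

2.2 M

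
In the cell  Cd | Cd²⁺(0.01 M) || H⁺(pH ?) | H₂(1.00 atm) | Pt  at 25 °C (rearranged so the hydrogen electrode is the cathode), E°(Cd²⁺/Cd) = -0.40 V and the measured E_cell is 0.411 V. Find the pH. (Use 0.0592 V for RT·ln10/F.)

E°_cell = 0.40 V and n = 2.
log Q = n(E° − E)/0.0592 = 2×(0.40 − 0.411)/0.0592 = -0.372.
With Q = [Cd²⁺]·P(H₂) / [H⁺]^2, solving for [H⁺] gives log[H⁺] = -0.814, so pH = 0.81.

pH = 0.81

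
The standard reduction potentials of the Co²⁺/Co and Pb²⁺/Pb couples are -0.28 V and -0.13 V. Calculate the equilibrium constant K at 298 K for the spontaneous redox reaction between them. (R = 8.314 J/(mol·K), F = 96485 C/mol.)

E°_cell = -0.13 − (-0.28) = 0.15 V, with n = 2 electrons transferred.
At equilibrium E = 0, so the Nernst equation gives ln K = nFE°/RT = (2)(96485)(0.15)/((8.314)(298)) = 11.68.
K = e^11.68 = 1.2 × 10^5.

1.2 × 10^5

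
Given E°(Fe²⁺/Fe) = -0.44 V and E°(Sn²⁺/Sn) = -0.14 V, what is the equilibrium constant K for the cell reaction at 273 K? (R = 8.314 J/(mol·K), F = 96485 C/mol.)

E°_cell = -0.14 − (-0.44) = 0.30 V, with n = 2 electrons transferred.
At equilibrium E = 0, so the Nernst equation gives ln K = nFE°/RT = (2)(96485)(0.30)/((8.314)(273)) = 25.51.
K = e^25.51 = 1.2 × 10^11.

1.2 × 10^11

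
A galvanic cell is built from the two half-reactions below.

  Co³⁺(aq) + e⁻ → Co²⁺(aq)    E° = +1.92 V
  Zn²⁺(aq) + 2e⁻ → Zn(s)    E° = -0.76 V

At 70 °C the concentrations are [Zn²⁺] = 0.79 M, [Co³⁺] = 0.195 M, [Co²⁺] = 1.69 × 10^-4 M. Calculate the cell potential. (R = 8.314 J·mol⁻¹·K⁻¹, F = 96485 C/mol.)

2.89 V

The Co³⁺/Co²⁺ couple has the higher reduction potential and acts as the cathode, so E°_cell = +1.92 − (-0.76) = 2.68 V.
Balancing electrons gives n = 2; the reaction quotient is Q = [Zn²⁺]·[Co²⁺]^2/[Co³⁺]^2 = 5.93 × 10^-7.
E = E° − (RT/nF) ln Q = 2.68 − (8.314×343)/(2×96485) × (-14.337) = 2.680 + 0.212 = 2.892 V.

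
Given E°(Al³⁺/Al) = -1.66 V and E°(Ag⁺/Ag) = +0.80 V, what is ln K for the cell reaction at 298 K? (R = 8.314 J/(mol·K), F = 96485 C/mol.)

ln K = 287.4

E°_cell = +0.80 − (-1.66) = 2.46 V, with n = 3 electrons transferred.
At equilibrium E = 0, so the Nernst equation gives ln K = nFE°/RT = (3)(96485)(2.46)/((8.314)(298)) = 287.40.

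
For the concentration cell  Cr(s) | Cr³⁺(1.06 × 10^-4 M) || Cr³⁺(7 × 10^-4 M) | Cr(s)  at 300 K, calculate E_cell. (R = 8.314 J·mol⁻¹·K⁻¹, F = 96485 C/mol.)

0.016 V

Both half-cells are Cr³⁺/Cr, so E°_cell = 0. The concentrated side is the cathode; the cell reaction moves Cr³⁺ from high to low concentration with n = 3.
Q = [Cr³⁺]_dilute/[Cr³⁺]_conc = 1.06 × 10^-4/7 × 10^-4 = 0.151.
E = 0 − (RT/nF) ln Q = −((8.314×300)/(3×96485))(-1.888) = 0.0163 V.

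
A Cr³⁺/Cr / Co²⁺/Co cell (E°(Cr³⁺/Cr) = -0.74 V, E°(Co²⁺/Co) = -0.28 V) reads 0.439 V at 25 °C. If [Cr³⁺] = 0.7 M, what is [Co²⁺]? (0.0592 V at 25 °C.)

From the Nernst equation, log Q = n(E° − E)/0.0592 = 6(0.46 − 0.439)/0.0592 = 2.128, so Q = 134.
With Q = [Cr³⁺]^2/[Co²⁺]^3 and the known concentrations, [Co²⁺]^3 in the denominator gives [Co²⁺] = 0.15 M.

0.15 M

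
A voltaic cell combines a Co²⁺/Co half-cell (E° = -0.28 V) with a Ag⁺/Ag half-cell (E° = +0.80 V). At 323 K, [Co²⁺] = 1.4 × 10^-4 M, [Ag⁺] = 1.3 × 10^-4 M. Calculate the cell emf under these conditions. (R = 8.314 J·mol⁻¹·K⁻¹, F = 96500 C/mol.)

0.954 V

The Ag⁺/Ag couple has the higher reduction potential and acts as the cathode, so E°_cell = +0.80 − (-0.28) = 1.08 V.
Balancing electrons gives n = 2; the reaction quotient is Q = [Co²⁺]/[Ag⁺]^2 = 8280.
E = E° − (RT/nF) ln Q = 1.08 − (8.314×323)/(2×96500) × (9.022) = 1.080 − 0.126 = 0.954 V.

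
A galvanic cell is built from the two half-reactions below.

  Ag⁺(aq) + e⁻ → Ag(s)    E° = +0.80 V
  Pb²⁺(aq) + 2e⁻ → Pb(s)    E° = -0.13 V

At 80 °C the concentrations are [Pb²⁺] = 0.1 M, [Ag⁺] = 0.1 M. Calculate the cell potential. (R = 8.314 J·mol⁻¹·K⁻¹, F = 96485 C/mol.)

The Ag⁺/Ag couple has the higher reduction potential and acts as the cathode, so E°_cell = +0.80 − (-0.13) = 0.93 V.
Balancing electrons gives n = 2; the reaction quotient is Q = [Pb²⁺]/[Ag⁺]^2 = 10.0.
E = E° − (RT/nF) ln Q = 0.93 − (8.314×353)/(2×96485) × (2.303) = 0.930 − 0.035 = 0.895 V.

0.895 V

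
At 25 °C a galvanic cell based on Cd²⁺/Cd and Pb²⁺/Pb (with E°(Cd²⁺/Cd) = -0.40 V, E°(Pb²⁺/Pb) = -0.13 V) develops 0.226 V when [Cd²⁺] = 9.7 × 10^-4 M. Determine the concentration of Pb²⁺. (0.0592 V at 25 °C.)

3.2 × 10^-5 M

From the Nernst equation, log Q = n(E° − E)/0.0592 = 2(0.27 − 0.226)/0.0592 = 1.486, so Q = 30.7.
With Q = [Cd²⁺]/[Pb²⁺] and the known concentrations, [Pb²⁺] in the denominator gives [Pb²⁺] = 3.2 × 10^-5 M.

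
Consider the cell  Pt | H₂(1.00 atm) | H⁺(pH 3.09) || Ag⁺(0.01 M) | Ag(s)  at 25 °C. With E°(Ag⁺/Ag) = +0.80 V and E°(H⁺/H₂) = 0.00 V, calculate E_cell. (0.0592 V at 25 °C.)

The Ag⁺/Ag couple is the cathode, so E°_cell = 0.80 V; n = 2.
[H⁺] = 10^(−3.09) = 8.1 × 10^-4 M, and Q = [H⁺]^2 / ([Ag⁺]^2·P(H₂)) = 0.00661.
E = E° − (0.0592/2) log Q = 0.80 − (0.0592/2)(-2.180) = 0.865 V.

0.86 V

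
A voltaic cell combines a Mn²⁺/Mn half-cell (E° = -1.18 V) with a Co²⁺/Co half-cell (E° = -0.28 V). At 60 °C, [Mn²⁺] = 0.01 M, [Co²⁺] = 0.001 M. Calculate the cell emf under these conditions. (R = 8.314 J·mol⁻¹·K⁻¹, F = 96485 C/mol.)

0.867 V

The Co²⁺/Co couple has the higher reduction potential and acts as the cathode, so E°_cell = -0.28 − (-1.18) = 0.90 V.
Balancing electrons gives n = 2; the reaction quotient is Q = [Mn²⁺]/[Co²⁺] = 10.0.
E = E° − (RT/nF) ln Q = 0.90 − (8.314×333)/(2×96485) × (2.303) = 0.900 − 0.033 = 0.867 V.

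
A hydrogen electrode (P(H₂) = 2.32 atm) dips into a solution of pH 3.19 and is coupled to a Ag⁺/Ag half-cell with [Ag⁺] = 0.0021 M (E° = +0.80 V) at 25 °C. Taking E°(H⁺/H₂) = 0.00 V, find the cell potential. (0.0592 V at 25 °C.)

0.84 V

The Ag⁺/Ag couple is the cathode, so E°_cell = 0.80 V; n = 2.
[H⁺] = 10^(−3.19) = 6.5 × 10^-4 M, and Q = [H⁺]^2 / ([Ag⁺]^2·P(H₂)) = 0.0407.
E = E° − (0.0592/2) log Q = 0.80 − (0.0592/2)(-1.390) = 0.841 V.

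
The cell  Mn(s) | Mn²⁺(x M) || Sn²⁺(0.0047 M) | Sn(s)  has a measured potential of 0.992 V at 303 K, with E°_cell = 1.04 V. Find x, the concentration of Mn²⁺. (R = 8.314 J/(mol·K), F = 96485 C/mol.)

From the Nernst equation, ln Q = nF(E° − E)/RT = 2×96485×(1.04 − 0.992)/(8.314×303) = 3.677, so Q = 39.5.
With Q = [Mn²⁺]/[Sn²⁺] and the known concentrations, [Mn²⁺] in the numerator gives [Mn²⁺] = 0.19 M.

0.19 M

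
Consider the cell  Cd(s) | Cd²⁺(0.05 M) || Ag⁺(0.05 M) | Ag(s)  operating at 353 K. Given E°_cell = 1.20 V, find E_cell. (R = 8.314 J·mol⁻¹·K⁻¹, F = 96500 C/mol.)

Balancing electrons gives n = 2; the reaction quotient is Q = [Cd²⁺]/[Ag⁺]^2 = 20.0.
E = E° − (RT/nF) ln Q = 1.20 − (8.314×353)/(2×96500) × (2.996) = 1.200 − 0.046 = 1.154 V.

1.15 V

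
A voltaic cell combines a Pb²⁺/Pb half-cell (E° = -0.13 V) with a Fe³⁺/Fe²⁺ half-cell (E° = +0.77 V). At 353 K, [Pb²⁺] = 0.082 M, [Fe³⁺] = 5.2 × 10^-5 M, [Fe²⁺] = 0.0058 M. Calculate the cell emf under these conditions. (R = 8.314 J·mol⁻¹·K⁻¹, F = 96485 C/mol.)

The Fe³⁺/Fe²⁺ couple has the higher reduction potential and acts as the cathode, so E°_cell = +0.77 − (-0.13) = 0.90 V.
Balancing electrons gives n = 2; the reaction quotient is Q = [Pb²⁺]·[Fe²⁺]^2/[Fe³⁺]^2 = 1020.
E = E° − (RT/nF) ln Q = 0.90 − (8.314×353)/(2×96485) × (6.928) = 0.900 − 0.105 = 0.795 V.

0.795 V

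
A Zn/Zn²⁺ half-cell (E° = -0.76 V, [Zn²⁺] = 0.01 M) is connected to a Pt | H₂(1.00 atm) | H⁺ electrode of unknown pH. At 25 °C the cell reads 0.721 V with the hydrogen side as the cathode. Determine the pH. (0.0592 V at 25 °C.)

pH = 1.66

E°_cell = 0.76 V and n = 2.
log Q = n(E° − E)/0.0592 = 2×(0.76 − 0.721)/0.0592 = 1.318.
With Q = [Zn²⁺]·P(H₂) / [H⁺]^2, solving for [H⁺] gives log[H⁺] = -1.659, so pH = 1.66.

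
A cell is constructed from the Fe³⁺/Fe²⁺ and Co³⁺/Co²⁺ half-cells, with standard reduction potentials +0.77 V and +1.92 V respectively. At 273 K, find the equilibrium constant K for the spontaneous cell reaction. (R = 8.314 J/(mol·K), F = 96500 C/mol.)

1.7 × 10^21

E°_cell = +1.92 − (+0.77) = 1.15 V, with n = 1 electron transferred.
At equilibrium E = 0, so the Nernst equation gives ln K = nFE°/RT = (1)(96500)(1.15)/((8.314)(273)) = 48.89.
K = e^48.89 = 1.7 × 10^21.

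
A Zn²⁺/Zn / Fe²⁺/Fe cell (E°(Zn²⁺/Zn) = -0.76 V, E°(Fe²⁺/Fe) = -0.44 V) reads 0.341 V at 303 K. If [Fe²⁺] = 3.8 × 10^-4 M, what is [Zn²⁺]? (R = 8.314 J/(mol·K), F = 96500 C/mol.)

From the Nernst equation, ln Q = nF(E° − E)/RT = 2×96500×(0.32 − 0.341)/(8.314×303) = -1.609, so Q = 0.200.
With Q = [Zn²⁺]/[Fe²⁺] and the known concentrations, [Zn²⁺] in the numerator gives [Zn²⁺] = 7.6 × 10^-5 M.

7.6 × 10^-5 M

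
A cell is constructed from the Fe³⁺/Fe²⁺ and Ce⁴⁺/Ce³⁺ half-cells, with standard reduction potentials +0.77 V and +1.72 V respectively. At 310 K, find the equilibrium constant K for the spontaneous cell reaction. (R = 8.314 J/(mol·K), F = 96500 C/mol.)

E°_cell = +1.72 − (+0.77) = 0.95 V, with n = 1 electron transferred.
At equilibrium E = 0, so the Nernst equation gives ln K = nFE°/RT = (1)(96500)(0.95)/((8.314)(310)) = 35.57.
K = e^35.57 = 2.8 × 10^15.

2.8 × 10^15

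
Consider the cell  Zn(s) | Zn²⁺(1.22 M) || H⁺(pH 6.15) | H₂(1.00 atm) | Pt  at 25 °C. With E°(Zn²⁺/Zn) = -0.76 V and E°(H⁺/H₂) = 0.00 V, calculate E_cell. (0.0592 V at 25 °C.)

The hydrogen couple is the cathode, so E°_cell = 0.76 V; n = 2.
[H⁺] = 10^(−6.15) = 7.1 × 10^-7 M, and Q = [Zn²⁺]·P(H₂) / [H⁺]^2 = 2.43 × 10^12.
E = E° − (0.0592/2) log Q = 0.76 − (0.0592/2)(12.386) = 0.393 V.

0.39 V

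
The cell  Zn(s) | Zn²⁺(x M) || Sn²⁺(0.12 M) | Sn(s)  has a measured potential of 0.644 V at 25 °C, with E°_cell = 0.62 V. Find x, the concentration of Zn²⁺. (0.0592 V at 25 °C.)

0.019 M

From the Nernst equation, log Q = n(E° − E)/0.0592 = 2(0.62 − 0.644)/0.0592 = -0.811, so Q = 0.155.
With Q = [Zn²⁺]/[Sn²⁺] and the known concentrations, [Zn²⁺] in the numerator gives [Zn²⁺] = 0.019 M.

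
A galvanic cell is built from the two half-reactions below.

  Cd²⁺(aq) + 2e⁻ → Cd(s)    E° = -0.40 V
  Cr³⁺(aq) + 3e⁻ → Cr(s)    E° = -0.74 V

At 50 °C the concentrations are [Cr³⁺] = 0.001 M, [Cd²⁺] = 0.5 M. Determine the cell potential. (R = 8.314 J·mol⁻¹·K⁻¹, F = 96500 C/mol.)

The Cd²⁺/Cd couple has the higher reduction potential and acts as the cathode, so E°_cell = -0.40 − (-0.74) = 0.34 V.
Balancing electrons gives n = 6; the reaction quotient is Q = [Cr³⁺]^2/[Cd²⁺]^3 = 8 × 10^-6.
E = E° − (RT/nF) ln Q = 0.34 − (8.314×323)/(6×96500) × (-11.736) = 0.340 + 0.054 = 0.394 V.

0.394 V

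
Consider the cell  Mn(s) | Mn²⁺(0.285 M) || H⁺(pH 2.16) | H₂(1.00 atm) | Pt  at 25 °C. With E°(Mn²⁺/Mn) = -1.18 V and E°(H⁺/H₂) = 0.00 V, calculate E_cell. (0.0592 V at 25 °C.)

The hydrogen couple is the cathode, so E°_cell = 1.18 V; n = 2.
[H⁺] = 10^(−2.16) = 0.0069 M, and Q = [Mn²⁺]·P(H₂) / [H⁺]^2 = 5950.
E = E° − (0.0592/2) log Q = 1.18 − (0.0592/2)(3.775) = 1.068 V.

1.07 V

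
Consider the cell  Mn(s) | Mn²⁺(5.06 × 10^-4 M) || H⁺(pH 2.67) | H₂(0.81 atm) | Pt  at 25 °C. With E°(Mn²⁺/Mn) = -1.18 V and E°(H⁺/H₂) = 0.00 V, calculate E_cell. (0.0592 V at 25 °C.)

The hydrogen couple is the cathode, so E°_cell = 1.18 V; n = 2.
[H⁺] = 10^(−2.67) = 0.0021 M, and Q = [Mn²⁺]·P(H₂) / [H⁺]^2 = 89.7.
E = E° − (0.0592/2) log Q = 1.18 − (0.0592/2)(1.953) = 1.122 V.

1.12 V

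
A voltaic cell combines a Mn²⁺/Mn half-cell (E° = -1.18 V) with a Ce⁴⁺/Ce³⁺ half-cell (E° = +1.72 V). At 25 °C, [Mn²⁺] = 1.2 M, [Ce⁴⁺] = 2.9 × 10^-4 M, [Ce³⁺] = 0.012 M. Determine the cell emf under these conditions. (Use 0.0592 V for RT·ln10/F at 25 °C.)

2.80 V

The Ce⁴⁺/Ce³⁺ couple has the higher reduction potential and acts as the cathode, so E°_cell = +1.72 − (-1.18) = 2.90 V.
Balancing electrons gives n = 2; the reaction quotient is Q = [Mn²⁺]·[Ce³⁺]^2/[Ce⁴⁺]^2 = 2050.
At 25 °C, E = E° − (0.0592/n) log Q = 2.90 − (0.0592/2)(3.313) = 2.900 − 0.098 = 2.802 V.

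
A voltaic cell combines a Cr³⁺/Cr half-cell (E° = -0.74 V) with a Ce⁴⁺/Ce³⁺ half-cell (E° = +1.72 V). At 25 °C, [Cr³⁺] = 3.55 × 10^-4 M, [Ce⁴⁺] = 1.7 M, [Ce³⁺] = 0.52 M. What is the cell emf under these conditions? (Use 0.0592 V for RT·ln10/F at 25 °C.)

The Ce⁴⁺/Ce³⁺ couple has the higher reduction potential and acts as the cathode, so E°_cell = +1.72 − (-0.74) = 2.46 V.
Balancing electrons gives n = 3; the reaction quotient is Q = [Cr³⁺]·[Ce³⁺]^3/[Ce⁴⁺]^3 = 1.02 × 10^-5.
At 25 °C, E = E° − (0.0592/n) log Q = 2.46 − (0.0592/3)(-4.993) = 2.460 + 0.099 = 2.559 V.

2.56 V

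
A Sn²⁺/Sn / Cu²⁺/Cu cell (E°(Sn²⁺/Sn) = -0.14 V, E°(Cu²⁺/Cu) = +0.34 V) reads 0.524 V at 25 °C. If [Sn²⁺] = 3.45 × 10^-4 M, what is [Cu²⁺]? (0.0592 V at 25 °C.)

From the Nernst equation, log Q = n(E° − E)/0.0592 = 2(0.48 − 0.524)/0.0592 = -1.486, so Q = 0.0326.
With Q = [Sn²⁺]/[Cu²⁺] and the known concentrations, [Cu²⁺] in the denominator gives [Cu²⁺] = 0.011 M.

0.011 M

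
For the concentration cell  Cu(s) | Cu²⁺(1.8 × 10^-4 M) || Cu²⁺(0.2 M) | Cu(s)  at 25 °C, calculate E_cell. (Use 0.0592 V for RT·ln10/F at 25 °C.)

0.090 V

Both half-cells are Cu²⁺/Cu, so E°_cell = 0. The concentrated side is the cathode; the cell reaction moves Cu²⁺ from high to low concentration with n = 2.
Q = [Cu²⁺]_dilute/[Cu²⁺]_conc = 1.8 × 10^-4/0.2 = 9 × 10^-4.
E = 0 − (0.0592/2) log Q = −(0.0592/2)(-3.046) = 0.0902 V.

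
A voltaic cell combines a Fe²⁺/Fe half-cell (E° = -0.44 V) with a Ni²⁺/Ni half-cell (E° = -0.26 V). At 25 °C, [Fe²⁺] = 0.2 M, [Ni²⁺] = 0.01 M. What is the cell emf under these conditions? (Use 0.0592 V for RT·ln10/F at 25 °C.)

The Ni²⁺/Ni couple has the higher reduction potential and acts as the cathode, so E°_cell = -0.26 − (-0.44) = 0.18 V.
Balancing electrons gives n = 2; the reaction quotient is Q = [Fe²⁺]/[Ni²⁺] = 20.0.
At 25 °C, E = E° − (0.0592/n) log Q = 0.18 − (0.0592/2)(1.301) = 0.180 − 0.039 = 0.141 V.

0.141 V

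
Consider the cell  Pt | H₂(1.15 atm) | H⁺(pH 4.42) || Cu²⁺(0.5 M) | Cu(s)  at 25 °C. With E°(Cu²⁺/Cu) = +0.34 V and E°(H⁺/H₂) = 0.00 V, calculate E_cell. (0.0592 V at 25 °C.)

0.59 V

The Cu²⁺/Cu couple is the cathode, so E°_cell = 0.34 V; n = 2.
[H⁺] = 10^(−4.42) = 3.8 × 10^-5 M, and Q = [H⁺]^2 / ([Cu²⁺]·P(H₂)) = 2.51 × 10^-9.
E = E° − (0.0592/2) log Q = 0.34 − (0.0592/2)(-8.600) = 0.595 V.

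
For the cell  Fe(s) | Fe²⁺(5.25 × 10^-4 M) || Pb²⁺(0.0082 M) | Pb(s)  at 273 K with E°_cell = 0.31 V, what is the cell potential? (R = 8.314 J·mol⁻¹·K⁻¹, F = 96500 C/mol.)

Balancing electrons gives n = 2; the reaction quotient is Q = [Fe²⁺]/[Pb²⁺] = 0.0640.
E = E° − (RT/nF) ln Q = 0.31 − (8.314×273)/(2×96500) × (-2.748) = 0.310 + 0.032 = 0.342 V.

0.342 V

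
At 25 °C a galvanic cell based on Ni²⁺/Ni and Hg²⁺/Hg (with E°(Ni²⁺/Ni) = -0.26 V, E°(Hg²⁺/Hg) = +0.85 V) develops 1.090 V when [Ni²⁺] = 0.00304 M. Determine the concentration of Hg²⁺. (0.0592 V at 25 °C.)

6.4 × 10^-4 M

From the Nernst equation, log Q = n(E° − E)/0.0592 = 2(1.11 − 1.090)/0.0592 = 0.676, so Q = 4.74.
With Q = [Ni²⁺]/[Hg²⁺] and the known concentrations, [Hg²⁺] in the denominator gives [Hg²⁺] = 6.4 × 10^-4 M.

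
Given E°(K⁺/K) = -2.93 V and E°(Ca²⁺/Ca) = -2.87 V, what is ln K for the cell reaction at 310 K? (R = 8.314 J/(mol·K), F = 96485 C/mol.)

E°_cell = -2.87 − (-2.93) = 0.06 V, with n = 2 electrons transferred.
At equilibrium E = 0, so the Nernst equation gives ln K = nFE°/RT = (2)(96485)(0.06)/((8.314)(310)) = 4.49.

ln K = 4.5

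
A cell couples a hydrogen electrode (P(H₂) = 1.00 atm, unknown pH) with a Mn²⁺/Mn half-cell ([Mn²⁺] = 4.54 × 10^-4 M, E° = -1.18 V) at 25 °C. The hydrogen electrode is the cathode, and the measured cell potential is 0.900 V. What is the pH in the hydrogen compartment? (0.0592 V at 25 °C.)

E°_cell = 1.18 V and n = 2.
log Q = n(E° − E)/0.0592 = 2×(1.18 − 0.900)/0.0592 = 9.459.
With Q = [Mn²⁺]·P(H₂) / [H⁺]^2, solving for [H⁺] gives log[H⁺] = -6.401, so pH = 6.40.

pH = 6.40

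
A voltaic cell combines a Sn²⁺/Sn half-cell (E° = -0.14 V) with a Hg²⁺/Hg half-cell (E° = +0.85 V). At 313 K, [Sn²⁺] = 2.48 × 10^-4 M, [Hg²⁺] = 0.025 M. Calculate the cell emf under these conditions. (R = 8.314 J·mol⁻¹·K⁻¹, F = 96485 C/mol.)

The Hg²⁺/Hg couple has the higher reduction potential and acts as the cathode, so E°_cell = +0.85 − (-0.14) = 0.99 V.
Balancing electrons gives n = 2; the reaction quotient is Q = [Sn²⁺]/[Hg²⁺] = 0.00992.
E = E° − (RT/nF) ln Q = 0.99 − (8.314×313)/(2×96485) × (-4.613) = 0.990 + 0.062 = 1.052 V.

1.05 V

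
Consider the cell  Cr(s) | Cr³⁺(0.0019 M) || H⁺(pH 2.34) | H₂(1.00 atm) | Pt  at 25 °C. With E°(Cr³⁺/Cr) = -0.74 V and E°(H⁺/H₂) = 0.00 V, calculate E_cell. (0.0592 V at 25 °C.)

The hydrogen couple is the cathode, so E°_cell = 0.74 V; n = 6.
[H⁺] = 10^(−2.34) = 0.0046 M, and Q = [Cr³⁺]^2·P(H₂)^3 / [H⁺]^6 = 3.96 × 10^8.
E = E° − (0.0592/6) log Q = 0.74 − (0.0592/6)(8.598) = 0.655 V.

0.66 V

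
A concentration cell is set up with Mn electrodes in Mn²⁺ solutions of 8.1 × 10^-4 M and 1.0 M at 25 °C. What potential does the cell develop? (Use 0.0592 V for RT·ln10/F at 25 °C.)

0.092 V

Both half-cells are Mn²⁺/Mn, so E°_cell = 0. The concentrated side is the cathode; the cell reaction moves Mn²⁺ from high to low concentration with n = 2.
Q = [Mn²⁺]_dilute/[Mn²⁺]_conc = 8.1 × 10^-4/1.0 = 8.1 × 10^-4.
E = 0 − (0.0592/2) log Q = −(0.0592/2)(-3.092) = 0.0915 V.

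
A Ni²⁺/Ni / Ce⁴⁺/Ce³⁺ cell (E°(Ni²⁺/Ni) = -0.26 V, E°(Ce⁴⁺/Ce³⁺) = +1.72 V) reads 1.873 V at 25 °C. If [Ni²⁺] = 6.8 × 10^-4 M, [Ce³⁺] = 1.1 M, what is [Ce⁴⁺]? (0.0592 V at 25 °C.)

4.5 × 10^-4 M

From the Nernst equation, log Q = n(E° − E)/0.0592 = 2(1.98 − 1.873)/0.0592 = 3.615, so Q = 4120.
With Q = [Ni²⁺]·[Ce³⁺]^2/[Ce⁴⁺]^2 and the known concentrations, [Ce⁴⁺]^2 in the denominator gives [Ce⁴⁺] = 4.5 × 10^-4 M.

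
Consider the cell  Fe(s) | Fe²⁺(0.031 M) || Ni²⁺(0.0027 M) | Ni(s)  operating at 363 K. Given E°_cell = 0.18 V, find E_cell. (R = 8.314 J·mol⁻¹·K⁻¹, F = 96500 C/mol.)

Balancing electrons gives n = 2; the reaction quotient is Q = [Fe²⁺]/[Ni²⁺] = 11.5.
E = E° − (RT/nF) ln Q = 0.18 − (8.314×363)/(2×96500) × (2.441) = 0.180 − 0.038 = 0.142 V.

0.142 V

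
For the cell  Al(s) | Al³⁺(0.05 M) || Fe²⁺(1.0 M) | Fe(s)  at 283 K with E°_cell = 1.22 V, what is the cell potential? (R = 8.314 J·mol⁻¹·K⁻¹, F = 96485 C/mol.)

1.24 V

Balancing electrons gives n = 6; the reaction quotient is Q = [Al³⁺]^2/[Fe²⁺]^3 = 0.00250.
E = E° − (RT/nF) ln Q = 1.22 − (8.314×283)/(6×96485) × (-5.991) = 1.220 + 0.024 = 1.244 V.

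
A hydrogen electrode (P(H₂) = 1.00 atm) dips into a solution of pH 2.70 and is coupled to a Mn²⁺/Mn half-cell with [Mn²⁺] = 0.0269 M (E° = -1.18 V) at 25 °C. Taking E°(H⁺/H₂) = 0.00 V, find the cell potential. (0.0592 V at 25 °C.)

1.07 V

The hydrogen couple is the cathode, so E°_cell = 1.18 V; n = 2.
[H⁺] = 10^(−2.70) = 0.0020 M, and Q = [Mn²⁺]·P(H₂) / [H⁺]^2 = 6760.
E = E° − (0.0592/2) log Q = 1.18 − (0.0592/2)(3.830) = 1.067 V.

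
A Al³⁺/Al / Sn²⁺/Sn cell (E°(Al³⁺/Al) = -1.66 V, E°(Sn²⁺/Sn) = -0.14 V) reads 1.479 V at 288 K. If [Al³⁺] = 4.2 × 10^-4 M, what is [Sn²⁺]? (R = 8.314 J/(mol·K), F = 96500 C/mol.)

2.1 × 10^-4 M

From the Nernst equation, ln Q = nF(E° − E)/RT = 6×96500×(1.52 − 1.479)/(8.314×288) = 9.914, so Q = 2.02 × 10^4.
With Q = [Al³⁺]^2/[Sn²⁺]^3 and the known concentrations, [Sn²⁺]^3 in the denominator gives [Sn²⁺] = 2.1 × 10^-4 M.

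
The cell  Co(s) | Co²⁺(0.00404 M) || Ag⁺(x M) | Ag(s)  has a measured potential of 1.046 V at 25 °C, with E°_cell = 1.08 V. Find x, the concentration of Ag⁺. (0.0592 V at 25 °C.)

From the Nernst equation, log Q = n(E° − E)/0.0592 = 2(1.08 − 1.046)/0.0592 = 1.149, so Q = 14.1.
With Q = [Co²⁺]/[Ag⁺]^2 and the known concentrations, [Ag⁺]^2 in the denominator gives [Ag⁺] = 0.017 M.

0.017 M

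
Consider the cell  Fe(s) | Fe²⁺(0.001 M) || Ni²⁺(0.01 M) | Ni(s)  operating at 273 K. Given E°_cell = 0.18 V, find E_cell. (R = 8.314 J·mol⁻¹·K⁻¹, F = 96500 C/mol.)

Balancing electrons gives n = 2; the reaction quotient is Q = [Fe²⁺]/[Ni²⁺] = 0.100.
E = E° − (RT/nF) ln Q = 0.18 − (8.314×273)/(2×96500) × (-2.303) = 0.180 + 0.027 = 0.207 V.

0.207 V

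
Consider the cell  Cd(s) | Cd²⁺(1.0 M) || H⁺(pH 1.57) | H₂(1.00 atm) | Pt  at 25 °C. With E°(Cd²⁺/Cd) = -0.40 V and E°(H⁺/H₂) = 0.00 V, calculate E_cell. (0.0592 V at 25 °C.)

The hydrogen couple is the cathode, so E°_cell = 0.40 V; n = 2.
[H⁺] = 10^(−1.57) = 0.027 M, and Q = [Cd²⁺]·P(H₂) / [H⁺]^2 = 1380.
E = E° − (0.0592/2) log Q = 0.40 − (0.0592/2)(3.140) = 0.307 V.

0.31 V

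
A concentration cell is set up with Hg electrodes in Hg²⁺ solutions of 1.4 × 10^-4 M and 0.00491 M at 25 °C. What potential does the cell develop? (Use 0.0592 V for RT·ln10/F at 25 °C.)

Both half-cells are Hg²⁺/Hg, so E°_cell = 0. The concentrated side is the cathode; the cell reaction moves Hg²⁺ from high to low concentration with n = 2.
Q = [Hg²⁺]_dilute/[Hg²⁺]_conc = 1.4 × 10^-4/0.00491 = 0.0285.
E = 0 − (0.0592/2) log Q = −(0.0592/2)(-1.545) = 0.0457 V.

0.046 V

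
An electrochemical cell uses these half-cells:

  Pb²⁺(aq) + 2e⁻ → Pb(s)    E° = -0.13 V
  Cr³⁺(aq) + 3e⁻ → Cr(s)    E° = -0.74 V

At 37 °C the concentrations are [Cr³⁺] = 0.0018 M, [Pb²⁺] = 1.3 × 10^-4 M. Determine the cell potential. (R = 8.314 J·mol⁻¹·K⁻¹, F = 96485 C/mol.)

0.547 V

The Pb²⁺/Pb couple has the higher reduction potential and acts as the cathode, so E°_cell = -0.13 − (-0.74) = 0.61 V.
Balancing electrons gives n = 6; the reaction quotient is Q = [Cr³⁺]^2/[Pb²⁺]^3 = 1.47 × 10^6.
E = E° − (RT/nF) ln Q = 0.61 − (8.314×310)/(6×96485) × (14.204) = 0.610 − 0.063 = 0.547 V.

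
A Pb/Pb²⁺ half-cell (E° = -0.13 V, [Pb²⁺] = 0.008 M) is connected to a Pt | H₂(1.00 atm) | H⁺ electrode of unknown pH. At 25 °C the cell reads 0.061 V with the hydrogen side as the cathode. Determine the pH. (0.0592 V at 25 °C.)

pH = 2.21

E°_cell = 0.13 V and n = 2.
log Q = n(E° − E)/0.0592 = 2×(0.13 − 0.061)/0.0592 = 2.331.
With Q = [Pb²⁺]·P(H₂) / [H⁺]^2, solving for [H⁺] gives log[H⁺] = -2.214, so pH = 2.21.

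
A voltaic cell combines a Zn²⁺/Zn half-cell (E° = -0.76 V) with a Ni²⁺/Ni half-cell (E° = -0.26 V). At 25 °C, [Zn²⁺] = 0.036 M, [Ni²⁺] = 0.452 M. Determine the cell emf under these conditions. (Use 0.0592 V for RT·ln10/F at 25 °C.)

0.533 V

The Ni²⁺/Ni couple has the higher reduction potential and acts as the cathode, so E°_cell = -0.26 − (-0.76) = 0.50 V.
Balancing electrons gives n = 2; the reaction quotient is Q = [Zn²⁺]/[Ni²⁺] = 0.0796.
At 25 °C, E = E° − (0.0592/n) log Q = 0.50 − (0.0592/2)(-1.099) = 0.500 + 0.033 = 0.533 V.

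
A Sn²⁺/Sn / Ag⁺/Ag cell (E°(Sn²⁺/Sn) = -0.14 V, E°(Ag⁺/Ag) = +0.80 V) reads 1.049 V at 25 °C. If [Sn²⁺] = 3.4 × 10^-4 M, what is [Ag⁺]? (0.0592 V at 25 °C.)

1.3 M

From the Nernst equation, log Q = n(E° − E)/0.0592 = 2(0.94 − 1.049)/0.0592 = -3.682, so Q = 2.08 × 10^-4.
With Q = [Sn²⁺]/[Ag⁺]^2 and the known concentrations, [Ag⁺]^2 in the denominator gives [Ag⁺] = 1.3 M.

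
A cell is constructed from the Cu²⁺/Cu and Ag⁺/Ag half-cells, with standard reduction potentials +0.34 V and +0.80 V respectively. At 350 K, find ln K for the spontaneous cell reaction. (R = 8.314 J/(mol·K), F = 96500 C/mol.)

ln K = 30.5

E°_cell = +0.80 − (+0.34) = 0.46 V, with n = 2 electrons transferred.
At equilibrium E = 0, so the Nernst equation gives ln K = nFE°/RT = (2)(96500)(0.46)/((8.314)(350)) = 30.51.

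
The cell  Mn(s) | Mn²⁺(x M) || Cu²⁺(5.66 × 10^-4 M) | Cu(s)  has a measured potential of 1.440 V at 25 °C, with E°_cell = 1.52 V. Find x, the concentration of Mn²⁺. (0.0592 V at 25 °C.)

0.29 M

From the Nernst equation, log Q = n(E° − E)/0.0592 = 2(1.52 − 1.440)/0.0592 = 2.703, so Q = 504.
With Q = [Mn²⁺]/[Cu²⁺] and the known concentrations, [Mn²⁺] in the numerator gives [Mn²⁺] = 0.29 M.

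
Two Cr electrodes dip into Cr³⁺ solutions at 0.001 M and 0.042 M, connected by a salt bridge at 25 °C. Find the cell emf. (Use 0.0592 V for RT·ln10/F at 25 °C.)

0.032 V

Both half-cells are Cr³⁺/Cr, so E°_cell = 0. The concentrated side is the cathode; the cell reaction moves Cr³⁺ from high to low concentration with n = 3.
Q = [Cr³⁺]_dilute/[Cr³⁺]_conc = 0.001/0.042 = 0.0238.
E = 0 − (0.0592/3) log Q = −(0.0592/3)(-1.623) = 0.0320 V.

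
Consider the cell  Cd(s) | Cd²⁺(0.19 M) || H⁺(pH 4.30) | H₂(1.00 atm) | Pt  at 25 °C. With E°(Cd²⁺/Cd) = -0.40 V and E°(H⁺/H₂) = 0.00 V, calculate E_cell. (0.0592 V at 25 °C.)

The hydrogen couple is the cathode, so E°_cell = 0.40 V; n = 2.
[H⁺] = 10^(−4.30) = 5 × 10^-5 M, and Q = [Cd²⁺]·P(H₂) / [H⁺]^2 = 7.56 × 10^7.
E = E° − (0.0592/2) log Q = 0.40 − (0.0592/2)(7.879) = 0.167 V.

0.17 V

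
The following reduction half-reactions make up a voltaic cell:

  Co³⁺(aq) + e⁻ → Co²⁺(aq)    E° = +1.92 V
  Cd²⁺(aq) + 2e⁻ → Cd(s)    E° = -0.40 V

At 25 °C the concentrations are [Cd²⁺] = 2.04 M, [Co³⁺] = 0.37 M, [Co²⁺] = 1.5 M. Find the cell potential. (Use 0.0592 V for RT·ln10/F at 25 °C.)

2.27 V

The Co³⁺/Co²⁺ couple has the higher reduction potential and acts as the cathode, so E°_cell = +1.92 − (-0.40) = 2.32 V.
Balancing electrons gives n = 2; the reaction quotient is Q = [Cd²⁺]·[Co²⁺]^2/[Co³⁺]^2 = 33.5.
At 25 °C, E = E° − (0.0592/n) log Q = 2.32 − (0.0592/2)(1.525) = 2.320 − 0.045 = 2.275 V.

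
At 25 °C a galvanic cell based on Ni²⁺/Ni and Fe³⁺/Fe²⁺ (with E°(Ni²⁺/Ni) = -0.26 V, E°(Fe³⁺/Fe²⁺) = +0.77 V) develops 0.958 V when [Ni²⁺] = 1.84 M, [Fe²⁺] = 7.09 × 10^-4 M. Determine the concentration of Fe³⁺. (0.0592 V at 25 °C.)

5.8 × 10^-5 M

From the Nernst equation, log Q = n(E° − E)/0.0592 = 2(1.03 − 0.958)/0.0592 = 2.432, so Q = 271.
With Q = [Ni²⁺]·[Fe²⁺]^2/[Fe³⁺]^2 and the known concentrations, [Fe³⁺]^2 in the denominator gives [Fe³⁺] = 5.8 × 10^-5 M.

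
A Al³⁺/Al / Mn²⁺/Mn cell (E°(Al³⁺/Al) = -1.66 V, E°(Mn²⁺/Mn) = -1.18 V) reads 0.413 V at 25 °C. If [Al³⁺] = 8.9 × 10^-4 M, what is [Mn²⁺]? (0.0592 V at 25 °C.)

From the Nernst equation, log Q = n(E° − E)/0.0592 = 6(0.48 − 0.413)/0.0592 = 6.791, so Q = 6.17 × 10^6.
With Q = [Al³⁺]^2/[Mn²⁺]^3 and the known concentrations, [Mn²⁺]^3 in the denominator gives [Mn²⁺] = 5 × 10^-5 M.

5 × 10^-5 M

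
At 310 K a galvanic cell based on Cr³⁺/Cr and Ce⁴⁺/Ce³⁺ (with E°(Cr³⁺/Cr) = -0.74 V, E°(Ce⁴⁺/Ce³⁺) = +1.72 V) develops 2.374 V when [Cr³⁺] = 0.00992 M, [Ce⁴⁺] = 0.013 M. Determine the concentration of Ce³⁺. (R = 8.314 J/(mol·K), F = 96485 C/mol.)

1.5 M

From the Nernst equation, ln Q = nF(E° − E)/RT = 3×96485×(2.46 − 2.374)/(8.314×310) = 9.658, so Q = 1.57 × 10^4.
With Q = [Cr³⁺]·[Ce³⁺]^3/[Ce⁴⁺]^3 and the known concentrations, [Ce³⁺]^3 in the numerator gives [Ce³⁺] = 1.5 M.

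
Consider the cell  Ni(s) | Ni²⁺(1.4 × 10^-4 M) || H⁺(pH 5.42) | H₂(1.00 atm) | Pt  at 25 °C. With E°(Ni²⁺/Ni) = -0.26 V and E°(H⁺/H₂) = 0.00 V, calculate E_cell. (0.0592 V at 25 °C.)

0.053 V

The hydrogen couple is the cathode, so E°_cell = 0.26 V; n = 2.
[H⁺] = 10^(−5.42) = 3.8 × 10^-6 M, and Q = [Ni²⁺]·P(H₂) / [H⁺]^2 = 9.69 × 10^6.
E = E° − (0.0592/2) log Q = 0.26 − (0.0592/2)(6.986) = 0.053 V.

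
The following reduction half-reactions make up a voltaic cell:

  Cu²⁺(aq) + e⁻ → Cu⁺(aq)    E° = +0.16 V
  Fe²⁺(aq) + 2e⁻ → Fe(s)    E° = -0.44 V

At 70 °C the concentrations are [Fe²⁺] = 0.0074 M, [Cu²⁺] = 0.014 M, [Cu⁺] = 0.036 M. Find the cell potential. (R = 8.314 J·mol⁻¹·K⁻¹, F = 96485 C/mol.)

The Cu²⁺/Cu⁺ couple has the higher reduction potential and acts as the cathode, so E°_cell = +0.16 − (-0.44) = 0.60 V.
Balancing electrons gives n = 2; the reaction quotient is Q = [Fe²⁺]·[Cu⁺]^2/[Cu²⁺]^2 = 0.0489.
E = E° − (RT/nF) ln Q = 0.60 − (8.314×343)/(2×96485) × (-3.017) = 0.600 + 0.045 = 0.645 V.

0.645 V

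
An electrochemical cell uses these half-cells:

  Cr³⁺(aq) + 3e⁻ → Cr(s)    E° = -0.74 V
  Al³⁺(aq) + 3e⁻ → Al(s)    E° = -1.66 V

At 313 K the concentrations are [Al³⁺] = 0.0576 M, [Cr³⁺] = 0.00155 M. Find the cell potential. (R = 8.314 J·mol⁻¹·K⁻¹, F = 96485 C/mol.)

The Cr³⁺/Cr couple has the higher reduction potential and acts as the cathode, so E°_cell = -0.74 − (-1.66) = 0.92 V.
Balancing electrons gives n = 3; the reaction quotient is Q = [Al³⁺]/[Cr³⁺] = 37.2.
E = E° − (RT/nF) ln Q = 0.92 − (8.314×313)/(3×96485) × (3.615) = 0.920 − 0.032 = 0.888 V.

0.888 V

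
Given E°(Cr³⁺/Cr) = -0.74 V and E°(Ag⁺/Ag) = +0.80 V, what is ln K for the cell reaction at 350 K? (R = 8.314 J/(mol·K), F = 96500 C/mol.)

ln K = 153.2

E°_cell = +0.80 − (-0.74) = 1.54 V, with n = 3 electrons transferred.
At equilibrium E = 0, so the Nernst equation gives ln K = nFE°/RT = (3)(96500)(1.54)/((8.314)(350)) = 153.21.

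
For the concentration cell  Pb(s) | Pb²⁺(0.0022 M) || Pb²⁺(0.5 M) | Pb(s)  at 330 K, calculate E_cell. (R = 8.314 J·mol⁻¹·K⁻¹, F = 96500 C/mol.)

Both half-cells are Pb²⁺/Pb, so E°_cell = 0. The concentrated side is the cathode; the cell reaction moves Pb²⁺ from high to low concentration with n = 2.
Q = [Pb²⁺]_dilute/[Pb²⁺]_conc = 0.0022/0.5 = 0.00440.
E = 0 − (RT/nF) ln Q = −((8.314×330)/(2×96500))(-5.426) = 0.0771 V.

0.077 V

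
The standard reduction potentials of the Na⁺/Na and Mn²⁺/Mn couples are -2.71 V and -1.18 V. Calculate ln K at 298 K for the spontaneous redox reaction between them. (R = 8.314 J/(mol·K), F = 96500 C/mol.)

ln K = 119.2

E°_cell = -1.18 − (-2.71) = 1.53 V, with n = 2 electrons transferred.
At equilibrium E = 0, so the Nernst equation gives ln K = nFE°/RT = (2)(96500)(1.53)/((8.314)(298)) = 119.19.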